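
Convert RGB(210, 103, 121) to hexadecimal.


R = 210 → D2 (hex)
G = 103 → 67 (hex)
B = 121 → 79 (hex)
Hex = #D26779


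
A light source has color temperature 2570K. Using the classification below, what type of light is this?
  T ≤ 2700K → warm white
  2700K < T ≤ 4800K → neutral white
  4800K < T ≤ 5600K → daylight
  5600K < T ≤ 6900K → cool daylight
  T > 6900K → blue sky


Temperature: 2570K
2570K ≤ 2700K → warm white
Classification: warm white


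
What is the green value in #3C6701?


Color: #3C6701
R = 3C = 60
G = 67 = 103
B = 01 = 1
Green = 103


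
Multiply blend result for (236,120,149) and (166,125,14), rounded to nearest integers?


Multiply: C = A×B/255, rounded to nearest integer
R: 236×166/255 = 39176/255 ≈ 153.631 → 154
G: 120×125/255 = 15000/255 ≈ 58.824 → 59
B: 149×14/255 = 2086/255 ≈ 8.180 → 8
= RGB(154, 59, 8)


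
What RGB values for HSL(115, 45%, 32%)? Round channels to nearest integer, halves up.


H=115°, S=0.45, L=0.32
C = (1-|2L-1|)×S = (1-|-0.36|)×0.45 = 0.288
H' = H/60 = 115/60 ≈ 1.9167; X = C×(1-|H' mod 2 - 1|) = 0.024
m = L - C/2 = 0.32 - 0.144 = 0.176
Sector ⌊H'⌋ = 1 → (R',G',B') = (0.024, 0.288, 0.0)
RGB = ((R'+m)×255, (G'+m)×255, (B'+m)×255) = (51.0, 118.32, 44.88)
Round half up → RGB(51, 118, 45)


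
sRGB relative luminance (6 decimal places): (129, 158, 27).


Linearize each channel (sRGB transfer function): c = v/255; c_lin = c/12.92 if c ≤ 0.04045, else ((c+0.055)/1.055)^2.4
  R: 129/255 ≈ 0.505882 > 0.04045 → ((0.505882+0.055)/1.055)^2.4 ≈ 0.219526
  G: 158/255 ≈ 0.619608 > 0.04045 → ((0.619608+0.055)/1.055)^2.4 ≈ 0.341914
  B: 27/255 ≈ 0.105882 > 0.04045 → ((0.105882+0.055)/1.055)^2.4 ≈ 0.010960
R_lin = 0.219526, G_lin = 0.341914, B_lin = 0.010960
L = 0.2126×R + 0.7152×G + 0.0722×B
L = 0.2126×0.219526 + 0.7152×0.341914 + 0.0722×0.010960
L ≈ 0.292000


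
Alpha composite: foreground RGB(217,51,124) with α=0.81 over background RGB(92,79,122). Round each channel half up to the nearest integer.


C = α×F + (1-α)×B, with 1-α = 0.19
R: 0.81×217 + 0.19×92 = 175.77 + 17.48 = 193.25 → 193
G: 0.81×51 + 0.19×79 = 41.31 + 15.01 = 56.32 → 56
B: 0.81×124 + 0.19×122 = 100.44 + 23.18 = 123.62 → 124
= RGB(193, 56, 124)


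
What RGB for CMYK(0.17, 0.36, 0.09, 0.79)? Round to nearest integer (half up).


R = 255 × (1-C) × (1-K) = 255 × 0.83 × 0.21 = 44.4465 → 44
G = 255 × (1-M) × (1-K) = 255 × 0.64 × 0.21 = 34.272 → 34
B = 255 × (1-Y) × (1-K) = 255 × 0.91 × 0.21 = 48.7305 → 49
= RGB(44, 34, 49)


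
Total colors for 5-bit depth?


Colors = 2^bits = 2^5
= 32 colors


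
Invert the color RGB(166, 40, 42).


Invert: (255-R, 255-G, 255-B)
R: 255-166 = 89
G: 255-40 = 215
B: 255-42 = 213
= RGB(89, 215, 213)


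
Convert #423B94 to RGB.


42 → 66 (R)
3B → 59 (G)
94 → 148 (B)
= RGB(66, 59, 148)


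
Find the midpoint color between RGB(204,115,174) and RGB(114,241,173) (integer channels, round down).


Midpoint: each channel = ⌊(C₁+C₂)/2⌋
R: ⌊(204+114)/2⌋ = 159
G: ⌊(115+241)/2⌋ = 178
B: ⌊(174+173)/2⌋ = 173
= RGB(159, 178, 173)


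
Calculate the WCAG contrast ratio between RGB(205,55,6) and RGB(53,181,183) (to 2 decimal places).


Linearize each sRGB channel c=v/255: c/12.92 if c ≤ 0.04045 else ((c+0.055)/1.055)^2.4
L = 0.2126×R_lin + 0.7152×G_lin + 0.0722×B_lin
Color 1 (205,55,6):
  R=205: 205/255≈0.8039 > 0.04045 → ((0.8039+0.055)/1.055)^2.4 ≈ 0.61050
  G=55: 55/255≈0.2157 > 0.04045 → ((0.2157+0.055)/1.055)^2.4 ≈ 0.03820
  B=6: 6/255≈0.0235 ≤ 0.04045 → 0.0235/12.92 ≈ 0.00182
  L1 = 0.2126×0.61050 + 0.7152×0.03820 + 0.0722×0.00182 ≈ 0.15725
Color 2 (53,181,183):
  R=53: 53/255≈0.2078 > 0.04045 → ((0.2078+0.055)/1.055)^2.4 ≈ 0.03560
  G=181: 181/255≈0.7098 > 0.04045 → ((0.7098+0.055)/1.055)^2.4 ≈ 0.46208
  B=183: 183/255≈0.7176 > 0.04045 → ((0.7176+0.055)/1.055)^2.4 ≈ 0.47353
  L2 = 0.2126×0.03560 + 0.7152×0.46208 + 0.0722×0.47353 ≈ 0.37224
Lighter = 0.37224, Darker = 0.15725
Ratio = (L_lighter + 0.05) / (L_darker + 0.05)
Ratio = (0.37224 + 0.05) / (0.15725 + 0.05) = 0.42224 / 0.20725 ≈ 2.0374
Ratio ≈ 2.04:1


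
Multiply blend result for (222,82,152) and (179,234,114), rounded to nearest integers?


Multiply: C = A×B/255, rounded to nearest integer
R: 222×179/255 = 39738/255 ≈ 155.835 → 156
G: 82×234/255 = 19188/255 ≈ 75.247 → 75
B: 152×114/255 = 17328/255 ≈ 67.953 → 68
= RGB(156, 75, 68)


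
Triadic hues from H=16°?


Triadic: equally spaced at 120° intervals
H1 = 16°
H2 = (16 + 120) mod 360 = 136°
H3 = (16 + 240) mod 360 = 256°
Triadic = 16°, 136°, 256°


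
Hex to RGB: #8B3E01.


8B → 139 (R)
3E → 62 (G)
01 → 1 (B)
= RGB(139, 62, 1)


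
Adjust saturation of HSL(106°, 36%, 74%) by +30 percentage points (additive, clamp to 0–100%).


Original S = 36%
Adjustment = +30 percentage points
New S = 36 + (30) = 66
Clamp to [0, 100] → 66
= HSL(106°, 66%, 74%)


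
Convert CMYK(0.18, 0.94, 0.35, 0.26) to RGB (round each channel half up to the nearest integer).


R = 255 × (1-C) × (1-K) = 255 × 0.82 × 0.74 = 154.734 → 155
G = 255 × (1-M) × (1-K) = 255 × 0.06 × 0.74 = 11.322 → 11
B = 255 × (1-Y) × (1-K) = 255 × 0.65 × 0.74 = 122.655 → 123
= RGB(155, 11, 123)


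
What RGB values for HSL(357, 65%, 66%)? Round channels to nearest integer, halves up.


H=357°, S=0.65, L=0.66
C = (1-|2L-1|)×S = (1-|0.32|)×0.65 = 0.442
H' = H/60 = 357/60 ≈ 5.9500; X = C×(1-|H' mod 2 - 1|) = 0.0221
m = L - C/2 = 0.66 - 0.221 = 0.439
Sector ⌊H'⌋ = 5 → (R',G',B') = (0.442, 0.0, 0.0221)
RGB = ((R'+m)×255, (G'+m)×255, (B'+m)×255) = (224.655, 111.945, 117.5805)
Round half up → RGB(225, 112, 118)


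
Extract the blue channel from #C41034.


Color: #C41034
R = C4 = 196
G = 10 = 16
B = 34 = 52
Blue = 52


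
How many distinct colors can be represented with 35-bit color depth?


Colors = 2^bits = 2^35
= 34,359,738,368 colors


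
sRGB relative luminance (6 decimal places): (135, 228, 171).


Linearize each channel (sRGB transfer function): c = v/255; c_lin = c/12.92 if c ≤ 0.04045, else ((c+0.055)/1.055)^2.4
  R: 135/255 ≈ 0.529412 > 0.04045 → ((0.529412+0.055)/1.055)^2.4 ≈ 0.242281
  G: 228/255 ≈ 0.894118 > 0.04045 → ((0.894118+0.055)/1.055)^2.4 ≈ 0.775822
  B: 171/255 ≈ 0.670588 > 0.04045 → ((0.670588+0.055)/1.055)^2.4 ≈ 0.407240
R_lin = 0.242281, G_lin = 0.775822, B_lin = 0.407240
L = 0.2126×R + 0.7152×G + 0.0722×B
L = 0.2126×0.242281 + 0.7152×0.775822 + 0.0722×0.407240
L ≈ 0.635780


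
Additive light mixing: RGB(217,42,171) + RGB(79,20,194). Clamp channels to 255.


Additive: each channel = min(255, C₁+C₂)
R: 217+79 = 296 → 255
G: 42+20 = 62 → 62
B: 171+194 = 365 → 255
= RGB(255, 62, 255)


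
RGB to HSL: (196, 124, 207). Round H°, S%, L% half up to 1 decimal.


Normalize: R'=196/255≈0.7686, G'=124/255≈0.4863, B'=207/255≈0.8118
Max=207/255, Min=124/255, Δ=Max-Min=83/255
L = (Max+Min)/2 = (207+124)/510 = 331/510 = 0.64901… → L = 64.9%
L > 0.5 → S = Δ/(2-Max-Min) = 83/(510-207-124) = 83/179 = 0.46368… → S = 46.4%
(the 1/255 factors cancel in S and H, so raw channel differences can be used)
Max is B' → H = 60 × ((R-G)/Δ + 4) = 60 × ((196-124)/83 + 4)
  72/83 + 4 = 0.8674… + 4 = 4.8674…
  H = 60 × 4.8674… = 292.048…° → H = 292.0°
= HSL(292.0°, 46.4%, 64.9%)


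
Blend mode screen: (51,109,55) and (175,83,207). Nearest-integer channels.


Screen: C = 255 - (255-A)×(255-B)/255, rounded to nearest integer
R: 255 - (255-51)×(255-175)/255 = 255 - 16320/255 ≈ 255 - 64.000 = 191.000 → 191
G: 255 - (255-109)×(255-83)/255 = 255 - 25112/255 ≈ 255 - 98.478 = 156.522 → 157
B: 255 - (255-55)×(255-207)/255 = 255 - 9600/255 ≈ 255 - 37.647 = 217.353 → 217
= RGB(191, 157, 217)


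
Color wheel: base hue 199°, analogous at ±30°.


Base hue: 199°
Left analog: (199 - 30) mod 360 = 169°
Right analog: (199 + 30) mod 360 = 229°
Analogous hues = 169° and 229°


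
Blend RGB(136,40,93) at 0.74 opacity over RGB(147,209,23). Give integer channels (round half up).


C = α×F + (1-α)×B, with 1-α = 0.26
R: 0.74×136 + 0.26×147 = 100.64 + 38.22 = 138.86 → 139
G: 0.74×40 + 0.26×209 = 29.60 + 54.34 = 83.94 → 84
B: 0.74×93 + 0.26×23 = 68.82 + 5.98 = 74.80 → 75
= RGB(139, 84, 75)


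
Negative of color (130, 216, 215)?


Invert: (255-R, 255-G, 255-B)
R: 255-130 = 125
G: 255-216 = 39
B: 255-215 = 40
= RGB(125, 39, 40)


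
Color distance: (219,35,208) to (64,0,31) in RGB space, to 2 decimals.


d = √[(R₁-R₂)² + (G₁-G₂)² + (B₁-B₂)²]
d = √[(219-64)² + (35-0)² + (208-31)²]
d = √[24025 + 1225 + 31329]
d = √56579
d ≈ 237.86


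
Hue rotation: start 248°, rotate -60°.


New hue = (H + rotation) mod 360
New hue = (248 -60) mod 360
= 188 mod 360
= 188°


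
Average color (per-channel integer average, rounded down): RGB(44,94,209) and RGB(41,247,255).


Midpoint: each channel = ⌊(C₁+C₂)/2⌋
R: ⌊(44+41)/2⌋ = 42
G: ⌊(94+247)/2⌋ = 170
B: ⌊(209+255)/2⌋ = 232
= RGB(42, 170, 232)


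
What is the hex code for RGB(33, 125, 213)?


R = 33 → 21 (hex)
G = 125 → 7D (hex)
B = 213 → D5 (hex)
Hex = #217DD5


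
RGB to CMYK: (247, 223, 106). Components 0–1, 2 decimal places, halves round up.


R'=247/255≈0.9686, G'=223/255≈0.8745, B'=106/255≈0.4157
K = 1 - max(R',G',B') = 1 - 247/255 = 8/255 = 0.03137… → 0.03
(1-R'-K)/(1-K) simplifies to (max-R)/max with max = 247:
C = (247-247)/247 = 0/247 = 0 → 0.00
M = (247-223)/247 = 24/247 = 0.09716… → 0.10
Y = (247-106)/247 = 141/247 = 0.57085… → 0.57
= CMYK(0.00, 0.10, 0.57, 0.03)


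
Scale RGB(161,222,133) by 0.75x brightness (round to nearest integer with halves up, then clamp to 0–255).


Multiply each channel by 0.75, round half up, clamp to [0, 255]
R: 161×0.75 = 120.75 → round → 121
G: 222×0.75 = 166.5 → round → 167
B: 133×0.75 = 99.75 → round → 100
= RGB(121, 167, 100)


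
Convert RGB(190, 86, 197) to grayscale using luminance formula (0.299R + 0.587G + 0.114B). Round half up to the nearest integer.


Gray = 0.299×R + 0.587×G + 0.114×B
Gray = 0.299×190 + 0.587×86 + 0.114×197
Gray = 56.810 + 50.482 + 22.458
Gray = 129.750 → round half up → 130
Gray = 130


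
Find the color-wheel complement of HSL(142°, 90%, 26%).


Complement = opposite side of color wheel = hue + 180°
H' = (142 + 180) mod 360 = 322°
S and L unchanged.
= HSL(322°, 90%, 26%)


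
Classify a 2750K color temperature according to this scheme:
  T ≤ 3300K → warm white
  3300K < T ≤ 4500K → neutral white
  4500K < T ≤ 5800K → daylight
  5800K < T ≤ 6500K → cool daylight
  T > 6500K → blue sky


Temperature: 2750K
2750K ≤ 3300K → warm white
Classification: warm white


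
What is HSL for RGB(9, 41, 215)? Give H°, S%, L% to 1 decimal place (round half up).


Normalize: R'=9/255≈0.0353, G'=41/255≈0.1608, B'=215/255≈0.8431
Max=215/255, Min=9/255, Δ=Max-Min=206/255
L = (Max+Min)/2 = (215+9)/510 = 224/510 = 0.43921… → L = 43.9%
L ≤ 0.5 → S = Δ/(Max+Min) = 206/(215+9) = 206/224 = 0.91964… → S = 92.0%
(the 1/255 factors cancel in S and H, so raw channel differences can be used)
Max is B' → H = 60 × ((R-G)/Δ + 4) = 60 × ((9-41)/206 + 4)
  -32/206 + 4 = -0.1553… + 4 = 3.8446…
  H = 60 × 3.8446… = 230.679…° → H = 230.7°
= HSL(230.7°, 92.0%, 43.9%)


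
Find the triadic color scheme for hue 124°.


Triadic: equally spaced at 120° intervals
H1 = 124°
H2 = (124 + 120) mod 360 = 244°
H3 = (124 + 240) mod 360 = 4°
Triadic = 124°, 244°, 4°


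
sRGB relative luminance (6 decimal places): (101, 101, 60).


Linearize each channel (sRGB transfer function): c = v/255; c_lin = c/12.92 if c ≤ 0.04045, else ((c+0.055)/1.055)^2.4
  R: 101/255 ≈ 0.396078 > 0.04045 → ((0.396078+0.055)/1.055)^2.4 ≈ 0.130136
  G: 101/255 ≈ 0.396078 > 0.04045 → ((0.396078+0.055)/1.055)^2.4 ≈ 0.130136
  B: 60/255 ≈ 0.235294 > 0.04045 → ((0.235294+0.055)/1.055)^2.4 ≈ 0.045186
R_lin = 0.130136, G_lin = 0.130136, B_lin = 0.045186
L = 0.2126×R + 0.7152×G + 0.0722×B
L = 0.2126×0.130136 + 0.7152×0.130136 + 0.0722×0.045186
L ≈ 0.124003


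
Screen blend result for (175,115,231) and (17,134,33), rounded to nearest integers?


Screen: C = 255 - (255-A)×(255-B)/255, rounded to nearest integer
R: 255 - (255-175)×(255-17)/255 = 255 - 19040/255 ≈ 255 - 74.667 = 180.333 → 180
G: 255 - (255-115)×(255-134)/255 = 255 - 16940/255 ≈ 255 - 66.431 = 188.569 → 189
B: 255 - (255-231)×(255-33)/255 = 255 - 5328/255 ≈ 255 - 20.894 = 234.106 → 234
= RGB(180, 189, 234)


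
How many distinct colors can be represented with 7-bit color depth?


Colors = 2^bits = 2^7
= 128 colors


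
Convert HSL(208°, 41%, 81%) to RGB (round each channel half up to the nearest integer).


H=208°, S=0.41, L=0.81
C = (1-|2L-1|)×S = (1-|0.62|)×0.41 = 0.1558
H' = H/60 = 208/60 ≈ 3.4667; X = C×(1-|H' mod 2 - 1|) ≈ 0.0831
m = L - C/2 = 0.81 - 0.0779 = 0.7321
Sector ⌊H'⌋ = 3 → (R',G',B') = (0.0, ≈0.0831, 0.1558)
RGB = ((R'+m)×255, (G'+m)×255, (B'+m)×255) = (186.6855, 207.8743, 226.4145)
Round half up → RGB(187, 208, 226)


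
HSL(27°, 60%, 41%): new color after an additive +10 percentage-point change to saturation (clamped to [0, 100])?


Original S = 60%
Adjustment = +10 percentage points
New S = 60 + (10) = 70
Clamp to [0, 100] → 70
= HSL(27°, 70%, 41%)


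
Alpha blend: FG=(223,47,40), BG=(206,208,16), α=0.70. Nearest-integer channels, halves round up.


C = α×F + (1-α)×B, with 1-α = 0.30
R: 0.70×223 + 0.30×206 = 156.10 + 61.80 = 217.90 → 218
G: 0.70×47 + 0.30×208 = 32.90 + 62.40 = 95.30 → 95
B: 0.70×40 + 0.30×16 = 28.00 + 4.80 = 32.80 → 33
= RGB(218, 95, 33)


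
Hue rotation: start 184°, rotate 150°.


New hue = (H + rotation) mod 360
New hue = (184 + 150) mod 360
= 334 mod 360
= 334°


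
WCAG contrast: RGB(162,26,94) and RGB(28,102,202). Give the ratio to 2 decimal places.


Linearize each sRGB channel c=v/255: c/12.92 if c ≤ 0.04045 else ((c+0.055)/1.055)^2.4
L = 0.2126×R_lin + 0.7152×G_lin + 0.0722×B_lin
Color 1 (162,26,94):
  R=162: 162/255≈0.6353 > 0.04045 → ((0.6353+0.055)/1.055)^2.4 ≈ 0.36131
  G=26: 26/255≈0.1020 > 0.04045 → ((0.1020+0.055)/1.055)^2.4 ≈ 0.01033
  B=94: 94/255≈0.3686 > 0.04045 → ((0.3686+0.055)/1.055)^2.4 ≈ 0.11193
  L1 = 0.2126×0.36131 + 0.7152×0.01033 + 0.0722×0.11193 ≈ 0.09228
Color 2 (28,102,202):
  R=28: 28/255≈0.1098 > 0.04045 → ((0.1098+0.055)/1.055)^2.4 ≈ 0.01161
  G=102: 102/255≈0.4000 > 0.04045 → ((0.4000+0.055)/1.055)^2.4 ≈ 0.13287
  B=202: 202/255≈0.7922 > 0.04045 → ((0.7922+0.055)/1.055)^2.4 ≈ 0.59062
  L2 = 0.2126×0.01161 + 0.7152×0.13287 + 0.0722×0.59062 ≈ 0.14014
Lighter = 0.14014, Darker = 0.09228
Ratio = (L_lighter + 0.05) / (L_darker + 0.05)
Ratio = (0.14014 + 0.05) / (0.09228 + 0.05) = 0.19014 / 0.14228 ≈ 1.3363
Ratio ≈ 1.34:1


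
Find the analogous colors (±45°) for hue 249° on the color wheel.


Base hue: 249°
Left analog: (249 - 45) mod 360 = 204°
Right analog: (249 + 45) mod 360 = 294°
Analogous hues = 204° and 294°


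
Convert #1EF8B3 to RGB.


1E → 30 (R)
F8 → 248 (G)
B3 → 179 (B)
= RGB(30, 248, 179)


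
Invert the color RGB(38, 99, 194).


Invert: (255-R, 255-G, 255-B)
R: 255-38 = 217
G: 255-99 = 156
B: 255-194 = 61
= RGB(217, 156, 61)


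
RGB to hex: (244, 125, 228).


R = 244 → F4 (hex)
G = 125 → 7D (hex)
B = 228 → E4 (hex)
Hex = #F47DE4


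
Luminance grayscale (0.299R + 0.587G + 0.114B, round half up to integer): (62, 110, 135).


Gray = 0.299×R + 0.587×G + 0.114×B
Gray = 0.299×62 + 0.587×110 + 0.114×135
Gray = 18.538 + 64.570 + 15.390
Gray = 98.498 → round half up → 98
Gray = 98


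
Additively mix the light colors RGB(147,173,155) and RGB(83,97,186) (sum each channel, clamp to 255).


Additive: each channel = min(255, C₁+C₂)
R: 147+83 = 230 → 230
G: 173+97 = 270 → 255
B: 155+186 = 341 → 255
= RGB(230, 255, 255)


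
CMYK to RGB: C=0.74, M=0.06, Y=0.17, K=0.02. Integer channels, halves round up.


R = 255 × (1-C) × (1-K) = 255 × 0.26 × 0.98 = 64.974 → 65
G = 255 × (1-M) × (1-K) = 255 × 0.94 × 0.98 = 234.906 → 235
B = 255 × (1-Y) × (1-K) = 255 × 0.83 × 0.98 = 207.417 → 207
= RGB(65, 235, 207)


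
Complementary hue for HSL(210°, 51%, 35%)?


Complement = opposite side of color wheel = hue + 180°
H' = (210 + 180) mod 360 = 30°
S and L unchanged.
= HSL(30°, 51%, 35%)


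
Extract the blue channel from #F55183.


Color: #F55183
R = F5 = 245
G = 51 = 81
B = 83 = 131
Blue = 131


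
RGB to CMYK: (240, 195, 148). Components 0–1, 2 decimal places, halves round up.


R'=240/255≈0.9412, G'=195/255≈0.7647, B'=148/255≈0.5804
K = 1 - max(R',G',B') = 1 - 240/255 = 15/255 = 0.05882… → 0.06
(1-R'-K)/(1-K) simplifies to (max-R)/max with max = 240:
C = (240-240)/240 = 0/240 = 0 → 0.00
M = (240-195)/240 = 45/240 = 0.1875 → 0.19
Y = (240-148)/240 = 92/240 = 0.38333… → 0.38
= CMYK(0.00, 0.19, 0.38, 0.06)


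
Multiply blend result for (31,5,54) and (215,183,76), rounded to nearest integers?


Multiply: C = A×B/255, rounded to nearest integer
R: 31×215/255 = 6665/255 ≈ 26.137 → 26
G: 5×183/255 = 915/255 ≈ 3.588 → 4
B: 54×76/255 = 4104/255 ≈ 16.094 → 16
= RGB(26, 4, 16)


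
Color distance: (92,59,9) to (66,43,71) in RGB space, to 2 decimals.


d = √[(R₁-R₂)² + (G₁-G₂)² + (B₁-B₂)²]
d = √[(92-66)² + (59-43)² + (9-71)²]
d = √[676 + 256 + 3844]
d = √4776
d ≈ 69.11


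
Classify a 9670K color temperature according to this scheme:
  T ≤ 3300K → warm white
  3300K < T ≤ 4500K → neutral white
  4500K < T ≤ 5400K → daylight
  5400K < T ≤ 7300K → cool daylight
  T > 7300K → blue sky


Temperature: 9670K
9670K > 7300K → blue sky
Classification: blue sky


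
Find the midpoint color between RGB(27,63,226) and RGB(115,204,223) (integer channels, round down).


Midpoint: each channel = ⌊(C₁+C₂)/2⌋
R: ⌊(27+115)/2⌋ = 71
G: ⌊(63+204)/2⌋ = 133
B: ⌊(226+223)/2⌋ = 224
= RGB(71, 133, 224)


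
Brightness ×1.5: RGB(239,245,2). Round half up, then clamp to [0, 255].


Multiply each channel by 1.5, round half up, clamp to [0, 255]
R: 239×1.5 = 358.5 → round → 359 → clamp → 255
G: 245×1.5 = 367.5 → round → 368 → clamp → 255
B: 2×1.5 = 3
= RGB(255, 255, 3)


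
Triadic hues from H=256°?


Triadic: equally spaced at 120° intervals
H1 = 256°
H2 = (256 + 120) mod 360 = 16°
H3 = (256 + 240) mod 360 = 136°
Triadic = 256°, 16°, 136°


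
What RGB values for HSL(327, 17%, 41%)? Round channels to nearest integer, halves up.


H=327°, S=0.17, L=0.41
C = (1-|2L-1|)×S = (1-|-0.18|)×0.17 = 0.1394
H' = H/60 = 327/60 ≈ 5.4500; X = C×(1-|H' mod 2 - 1|) = 0.07667
m = L - C/2 = 0.41 - 0.0697 = 0.3403
Sector ⌊H'⌋ = 5 → (R',G',B') = (0.1394, 0.0, 0.07667)
RGB = ((R'+m)×255, (G'+m)×255, (B'+m)×255) = (122.3235, 86.7765, 106.32735)
Round half up → RGB(122, 87, 106)


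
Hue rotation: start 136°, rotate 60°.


New hue = (H + rotation) mod 360
New hue = (136 + 60) mod 360
= 196 mod 360
= 196°


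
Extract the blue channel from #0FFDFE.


Color: #0FFDFE
R = 0F = 15
G = FD = 253
B = FE = 254
Blue = 254


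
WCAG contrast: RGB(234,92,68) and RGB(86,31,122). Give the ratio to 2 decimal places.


Linearize each sRGB channel c=v/255: c/12.92 if c ≤ 0.04045 else ((c+0.055)/1.055)^2.4
L = 0.2126×R_lin + 0.7152×G_lin + 0.0722×B_lin
Color 1 (234,92,68):
  R=234: 234/255≈0.9176 > 0.04045 → ((0.9176+0.055)/1.055)^2.4 ≈ 0.82279
  G=92: 92/255≈0.3608 > 0.04045 → ((0.3608+0.055)/1.055)^2.4 ≈ 0.10702
  B=68: 68/255≈0.2667 > 0.04045 → ((0.2667+0.055)/1.055)^2.4 ≈ 0.05781
  L1 = 0.2126×0.82279 + 0.7152×0.10702 + 0.0722×0.05781 ≈ 0.25564
Color 2 (86,31,122):
  R=86: 86/255≈0.3373 > 0.04045 → ((0.3373+0.055)/1.055)^2.4 ≈ 0.09306
  G=31: 31/255≈0.1216 > 0.04045 → ((0.1216+0.055)/1.055)^2.4 ≈ 0.01370
  B=122: 122/255≈0.4784 > 0.04045 → ((0.4784+0.055)/1.055)^2.4 ≈ 0.19462
  L2 = 0.2126×0.09306 + 0.7152×0.01370 + 0.0722×0.19462 ≈ 0.04364
Lighter = 0.25564, Darker = 0.04364
Ratio = (L_lighter + 0.05) / (L_darker + 0.05)
Ratio = (0.25564 + 0.05) / (0.04364 + 0.05) = 0.30564 / 0.09364 ≈ 3.2642
Ratio ≈ 3.26:1


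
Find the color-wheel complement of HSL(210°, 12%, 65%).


Complement = opposite side of color wheel = hue + 180°
H' = (210 + 180) mod 360 = 30°
S and L unchanged.
= HSL(30°, 12%, 65%)


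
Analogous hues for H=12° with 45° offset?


Base hue: 12°
Left analog: (12 - 45) mod 360 = 327°
Right analog: (12 + 45) mod 360 = 57°
Analogous hues = 327° and 57°


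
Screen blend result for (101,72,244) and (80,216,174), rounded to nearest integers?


Screen: C = 255 - (255-A)×(255-B)/255, rounded to nearest integer
R: 255 - (255-101)×(255-80)/255 = 255 - 26950/255 ≈ 255 - 105.686 = 149.314 → 149
G: 255 - (255-72)×(255-216)/255 = 255 - 7137/255 ≈ 255 - 27.988 = 227.012 → 227
B: 255 - (255-244)×(255-174)/255 = 255 - 891/255 ≈ 255 - 3.494 = 251.506 → 252
= RGB(149, 227, 252)


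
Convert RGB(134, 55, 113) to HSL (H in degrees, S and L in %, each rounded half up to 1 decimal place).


Normalize: R'=134/255≈0.5255, G'=55/255≈0.2157, B'=113/255≈0.4431
Max=134/255, Min=55/255, Δ=Max-Min=79/255
L = (Max+Min)/2 = (134+55)/510 = 189/510 = 0.37058… → L = 37.1%
L ≤ 0.5 → S = Δ/(Max+Min) = 79/(134+55) = 79/189 = 0.41798… → S = 41.8%
(the 1/255 factors cancel in S and H, so raw channel differences can be used)
Max is R' → H = 60 × (((G-B)/Δ) mod 6) = 60 × (((55-113)/79) mod 6)
  (-58)/79 = -0.7341…; negative, so add 6 → 5.2658…
  H = 60 × 5.2658… = 315.949…° → H = 315.9°
= HSL(315.9°, 41.8%, 37.1%)


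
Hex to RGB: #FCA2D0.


FC → 252 (R)
A2 → 162 (G)
D0 → 208 (B)
= RGB(252, 162, 208)


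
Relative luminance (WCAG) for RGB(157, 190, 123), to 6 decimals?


Linearize each channel (sRGB transfer function): c = v/255; c_lin = c/12.92 if c ≤ 0.04045, else ((c+0.055)/1.055)^2.4
  R: 157/255 ≈ 0.615686 > 0.04045 → ((0.615686+0.055)/1.055)^2.4 ≈ 0.337164
  G: 190/255 ≈ 0.745098 > 0.04045 → ((0.745098+0.055)/1.055)^2.4 ≈ 0.514918
  B: 123/255 ≈ 0.482353 > 0.04045 → ((0.482353+0.055)/1.055)^2.4 ≈ 0.198069
R_lin = 0.337164, G_lin = 0.514918, B_lin = 0.198069
L = 0.2126×R + 0.7152×G + 0.0722×B
L = 0.2126×0.337164 + 0.7152×0.514918 + 0.0722×0.198069
L ≈ 0.454251


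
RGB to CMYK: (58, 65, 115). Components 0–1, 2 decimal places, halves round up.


R'=58/255≈0.2275, G'=65/255≈0.2549, B'=115/255≈0.4510
K = 1 - max(R',G',B') = 1 - 115/255 = 140/255 = 0.54901… → 0.55
(1-R'-K)/(1-K) simplifies to (max-R)/max with max = 115:
C = (115-58)/115 = 57/115 = 0.49565… → 0.50
M = (115-65)/115 = 50/115 = 0.43478… → 0.43
Y = (115-115)/115 = 0/115 = 0 → 0.00
= CMYK(0.50, 0.43, 0.00, 0.55)


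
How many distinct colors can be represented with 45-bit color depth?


Colors = 2^bits = 2^45
= 35,184,372,088,832 colors


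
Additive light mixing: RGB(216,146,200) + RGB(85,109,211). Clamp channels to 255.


Additive: each channel = min(255, C₁+C₂)
R: 216+85 = 301 → 255
G: 146+109 = 255 → 255
B: 200+211 = 411 → 255
= RGB(255, 255, 255)


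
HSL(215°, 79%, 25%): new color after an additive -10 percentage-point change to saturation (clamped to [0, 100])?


Original S = 79%
Adjustment = -10 percentage points
New S = 79 + (-10) = 69
Clamp to [0, 100] → 69
= HSL(215°, 69%, 25%)


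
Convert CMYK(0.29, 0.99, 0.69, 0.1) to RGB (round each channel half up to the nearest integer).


R = 255 × (1-C) × (1-K) = 255 × 0.71 × 0.90 = 162.945 → 163
G = 255 × (1-M) × (1-K) = 255 × 0.01 × 0.90 = 2.295 → 2
B = 255 × (1-Y) × (1-K) = 255 × 0.31 × 0.90 = 71.145 → 71
= RGB(163, 2, 71)


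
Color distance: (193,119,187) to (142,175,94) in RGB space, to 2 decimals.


d = √[(R₁-R₂)² + (G₁-G₂)² + (B₁-B₂)²]
d = √[(193-142)² + (119-175)² + (187-94)²]
d = √[2601 + 3136 + 8649]
d = √14386
d ≈ 119.94


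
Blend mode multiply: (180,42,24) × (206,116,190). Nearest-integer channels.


Multiply: C = A×B/255, rounded to nearest integer
R: 180×206/255 = 37080/255 ≈ 145.412 → 145
G: 42×116/255 = 4872/255 ≈ 19.106 → 19
B: 24×190/255 = 4560/255 ≈ 17.882 → 18
= RGB(145, 19, 18)


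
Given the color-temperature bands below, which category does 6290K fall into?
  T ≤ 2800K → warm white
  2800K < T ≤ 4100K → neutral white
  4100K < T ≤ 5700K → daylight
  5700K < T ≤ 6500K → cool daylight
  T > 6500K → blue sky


Temperature: 6290K
5700K < 6290K ≤ 6500K → cool daylight
Classification: cool daylight


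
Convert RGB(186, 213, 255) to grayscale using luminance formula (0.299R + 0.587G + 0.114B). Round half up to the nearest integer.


Gray = 0.299×R + 0.587×G + 0.114×B
Gray = 0.299×186 + 0.587×213 + 0.114×255
Gray = 55.614 + 125.031 + 29.070
Gray = 209.715 → round half up → 210
Gray = 210


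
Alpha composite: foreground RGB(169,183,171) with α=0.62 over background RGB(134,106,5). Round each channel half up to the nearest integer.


C = α×F + (1-α)×B, with 1-α = 0.38
R: 0.62×169 + 0.38×134 = 104.78 + 50.92 = 155.70 → 156
G: 0.62×183 + 0.38×106 = 113.46 + 40.28 = 153.74 → 154
B: 0.62×171 + 0.38×5 = 106.02 + 1.90 = 107.92 → 108
= RGB(156, 154, 108)


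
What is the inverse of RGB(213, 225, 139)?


Invert: (255-R, 255-G, 255-B)
R: 255-213 = 42
G: 255-225 = 30
B: 255-139 = 116
= RGB(42, 30, 116)


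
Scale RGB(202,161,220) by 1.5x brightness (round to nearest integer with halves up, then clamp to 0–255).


Multiply each channel by 1.5, round half up, clamp to [0, 255]
R: 202×1.5 = 303 → clamp → 255
G: 161×1.5 = 241.5 → round → 242
B: 220×1.5 = 330 → clamp → 255
= RGB(255, 242, 255)


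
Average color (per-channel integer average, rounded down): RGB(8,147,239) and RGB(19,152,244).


Midpoint: each channel = ⌊(C₁+C₂)/2⌋
R: ⌊(8+19)/2⌋ = 13
G: ⌊(147+152)/2⌋ = 149
B: ⌊(239+244)/2⌋ = 241
= RGB(13, 149, 241)


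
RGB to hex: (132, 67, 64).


R = 132 → 84 (hex)
G = 67 → 43 (hex)
B = 64 → 40 (hex)
Hex = #844340


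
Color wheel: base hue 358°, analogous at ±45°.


Base hue: 358°
Left analog: (358 - 45) mod 360 = 313°
Right analog: (358 + 45) mod 360 = 43°
Analogous hues = 313° and 43°


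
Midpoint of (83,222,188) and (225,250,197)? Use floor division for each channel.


Midpoint: each channel = ⌊(C₁+C₂)/2⌋
R: ⌊(83+225)/2⌋ = 154
G: ⌊(222+250)/2⌋ = 236
B: ⌊(188+197)/2⌋ = 192
= RGB(154, 236, 192)


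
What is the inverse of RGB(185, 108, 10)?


Invert: (255-R, 255-G, 255-B)
R: 255-185 = 70
G: 255-108 = 147
B: 255-10 = 245
= RGB(70, 147, 245)


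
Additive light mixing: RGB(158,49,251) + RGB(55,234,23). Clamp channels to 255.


Additive: each channel = min(255, C₁+C₂)
R: 158+55 = 213 → 213
G: 49+234 = 283 → 255
B: 251+23 = 274 → 255
= RGB(213, 255, 255)


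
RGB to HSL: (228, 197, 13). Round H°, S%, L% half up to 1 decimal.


Normalize: R'=228/255≈0.8941, G'=197/255≈0.7725, B'=13/255≈0.0510
Max=228/255, Min=13/255, Δ=Max-Min=215/255
L = (Max+Min)/2 = (228+13)/510 = 241/510 = 0.47254… → L = 47.3%
L ≤ 0.5 → S = Δ/(Max+Min) = 215/(228+13) = 215/241 = 0.89211… → S = 89.2%
(the 1/255 factors cancel in S and H, so raw channel differences can be used)
Max is R' → H = 60 × (((G-B)/Δ) mod 6) = 60 × (((197-13)/215) mod 6)
  184/215 = 0.8558…
  H = 60 × 0.8558… = 51.348…° → H = 51.3°
= HSL(51.3°, 89.2%, 47.3%)


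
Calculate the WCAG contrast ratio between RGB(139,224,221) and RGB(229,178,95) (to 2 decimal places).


Linearize each sRGB channel c=v/255: c/12.92 if c ≤ 0.04045 else ((c+0.055)/1.055)^2.4
L = 0.2126×R_lin + 0.7152×G_lin + 0.0722×B_lin
Color 1 (139,224,221):
  R=139: 139/255≈0.5451 > 0.04045 → ((0.5451+0.055)/1.055)^2.4 ≈ 0.25818
  G=224: 224/255≈0.8784 > 0.04045 → ((0.8784+0.055)/1.055)^2.4 ≈ 0.74540
  B=221: 221/255≈0.8667 > 0.04045 → ((0.8667+0.055)/1.055)^2.4 ≈ 0.72306
  L1 = 0.2126×0.25818 + 0.7152×0.74540 + 0.0722×0.72306 ≈ 0.64021
Color 2 (229,178,95):
  R=229: 229/255≈0.8980 > 0.04045 → ((0.8980+0.055)/1.055)^2.4 ≈ 0.78354
  G=178: 178/255≈0.6980 > 0.04045 → ((0.6980+0.055)/1.055)^2.4 ≈ 0.44520
  B=95: 95/255≈0.3725 > 0.04045 → ((0.3725+0.055)/1.055)^2.4 ≈ 0.11444
  L2 = 0.2126×0.78354 + 0.7152×0.44520 + 0.0722×0.11444 ≈ 0.49325
Lighter = 0.64021, Darker = 0.49325
Ratio = (L_lighter + 0.05) / (L_darker + 0.05)
Ratio = (0.64021 + 0.05) / (0.49325 + 0.05) = 0.69021 / 0.54325 ≈ 1.2705
Ratio ≈ 1.27:1


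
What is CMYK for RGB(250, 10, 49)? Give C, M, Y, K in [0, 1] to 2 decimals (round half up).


R'=250/255≈0.9804, G'=10/255≈0.0392, B'=49/255≈0.1922
K = 1 - max(R',G',B') = 1 - 250/255 = 5/255 = 0.01960… → 0.02
(1-R'-K)/(1-K) simplifies to (max-R)/max with max = 250:
C = (250-250)/250 = 0/250 = 0 → 0.00
M = (250-10)/250 = 240/250 = 0.96 → 0.96
Y = (250-49)/250 = 201/250 = 0.804 → 0.80
= CMYK(0.00, 0.96, 0.80, 0.02)


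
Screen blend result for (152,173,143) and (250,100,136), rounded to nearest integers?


Screen: C = 255 - (255-A)×(255-B)/255, rounded to nearest integer
R: 255 - (255-152)×(255-250)/255 = 255 - 515/255 ≈ 255 - 2.020 = 252.980 → 253
G: 255 - (255-173)×(255-100)/255 = 255 - 12710/255 ≈ 255 - 49.843 = 205.157 → 205
B: 255 - (255-143)×(255-136)/255 = 255 - 13328/255 ≈ 255 - 52.267 = 202.733 → 203
= RGB(253, 205, 203)


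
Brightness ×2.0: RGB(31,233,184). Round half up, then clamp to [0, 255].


Multiply each channel by 2.0, round half up, clamp to [0, 255]
R: 31×2.0 = 62
G: 233×2.0 = 466 → clamp → 255
B: 184×2.0 = 368 → clamp → 255
= RGB(62, 255, 255)


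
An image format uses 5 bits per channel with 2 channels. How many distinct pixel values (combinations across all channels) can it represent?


Total bits = 5 bits/channel × 2 channels = 10 bits
Distinct pixel values = 2^10
= 1,024 pixel values


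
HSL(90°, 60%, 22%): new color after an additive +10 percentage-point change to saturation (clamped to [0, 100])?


Original S = 60%
Adjustment = +10 percentage points
New S = 60 + (10) = 70
Clamp to [0, 100] → 70
= HSL(90°, 70%, 22%)


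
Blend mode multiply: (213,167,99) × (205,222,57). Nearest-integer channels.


Multiply: C = A×B/255, rounded to nearest integer
R: 213×205/255 = 43665/255 ≈ 171.235 → 171
G: 167×222/255 = 37074/255 ≈ 145.388 → 145
B: 99×57/255 = 5643/255 ≈ 22.129 → 22
= RGB(171, 145, 22)


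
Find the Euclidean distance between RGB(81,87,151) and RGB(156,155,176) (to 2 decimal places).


d = √[(R₁-R₂)² + (G₁-G₂)² + (B₁-B₂)²]
d = √[(81-156)² + (87-155)² + (151-176)²]
d = √[5625 + 4624 + 625]
d = √10874
d ≈ 104.28


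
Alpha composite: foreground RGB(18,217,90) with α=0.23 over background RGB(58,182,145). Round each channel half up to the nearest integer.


C = α×F + (1-α)×B, with 1-α = 0.77
R: 0.23×18 + 0.77×58 = 4.14 + 44.66 = 48.80 → 49
G: 0.23×217 + 0.77×182 = 49.91 + 140.14 = 190.05 → 190
B: 0.23×90 + 0.77×145 = 20.70 + 111.65 = 132.35 → 132
= RGB(49, 190, 132)


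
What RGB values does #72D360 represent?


72 → 114 (R)
D3 → 211 (G)
60 → 96 (B)
= RGB(114, 211, 96)


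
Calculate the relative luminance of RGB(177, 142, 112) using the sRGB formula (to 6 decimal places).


Linearize each channel (sRGB transfer function): c = v/255; c_lin = c/12.92 if c ≤ 0.04045, else ((c+0.055)/1.055)^2.4
  R: 177/255 ≈ 0.694118 > 0.04045 → ((0.694118+0.055)/1.055)^2.4 ≈ 0.439657
  G: 142/255 ≈ 0.556863 > 0.04045 → ((0.556863+0.055)/1.055)^2.4 ≈ 0.270498
  B: 112/255 ≈ 0.439216 > 0.04045 → ((0.439216+0.055)/1.055)^2.4 ≈ 0.162029
R_lin = 0.439657, G_lin = 0.270498, B_lin = 0.162029
L = 0.2126×R + 0.7152×G + 0.0722×B
L = 0.2126×0.439657 + 0.7152×0.270498 + 0.0722×0.162029
L ≈ 0.298630


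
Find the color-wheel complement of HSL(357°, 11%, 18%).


Complement = opposite side of color wheel = hue + 180°
H' = (357 + 180) mod 360 = 177°
S and L unchanged.
= HSL(177°, 11%, 18%)


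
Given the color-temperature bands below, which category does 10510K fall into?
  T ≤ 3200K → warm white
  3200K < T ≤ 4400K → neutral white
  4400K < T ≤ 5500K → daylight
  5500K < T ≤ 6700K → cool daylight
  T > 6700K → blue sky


Temperature: 10510K
10510K > 6700K → blue sky
Classification: blue sky


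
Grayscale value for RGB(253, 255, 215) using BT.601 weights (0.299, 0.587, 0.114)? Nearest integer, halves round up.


Gray = 0.299×R + 0.587×G + 0.114×B
Gray = 0.299×253 + 0.587×255 + 0.114×215
Gray = 75.647 + 149.685 + 24.510
Gray = 249.842 → round half up → 250
Gray = 250


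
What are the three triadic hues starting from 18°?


Triadic: equally spaced at 120° intervals
H1 = 18°
H2 = (18 + 120) mod 360 = 138°
H3 = (18 + 240) mod 360 = 258°
Triadic = 18°, 138°, 258°


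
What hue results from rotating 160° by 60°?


New hue = (H + rotation) mod 360
New hue = (160 + 60) mod 360
= 220 mod 360
= 220°


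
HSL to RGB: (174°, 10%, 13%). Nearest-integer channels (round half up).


H=174°, S=0.10, L=0.13
C = (1-|2L-1|)×S = (1-|-0.74|)×0.10 = 0.026
H' = H/60 = 174/60 ≈ 2.9000; X = C×(1-|H' mod 2 - 1|) = 0.0234
m = L - C/2 = 0.13 - 0.013 = 0.117
Sector ⌊H'⌋ = 2 → (R',G',B') = (0.0, 0.026, 0.0234)
RGB = ((R'+m)×255, (G'+m)×255, (B'+m)×255) = (29.835, 36.465, 35.802)
Round half up → RGB(30, 36, 36)


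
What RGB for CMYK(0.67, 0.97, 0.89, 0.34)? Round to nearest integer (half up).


R = 255 × (1-C) × (1-K) = 255 × 0.33 × 0.66 = 55.539 → 56
G = 255 × (1-M) × (1-K) = 255 × 0.03 × 0.66 = 5.049 → 5
B = 255 × (1-Y) × (1-K) = 255 × 0.11 × 0.66 = 18.513 → 19
= RGB(56, 5, 19)


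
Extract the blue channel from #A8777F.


Color: #A8777F
R = A8 = 168
G = 77 = 119
B = 7F = 127
Blue = 127


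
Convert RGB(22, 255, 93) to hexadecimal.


R = 22 → 16 (hex)
G = 255 → FF (hex)
B = 93 → 5D (hex)
Hex = #16FF5D


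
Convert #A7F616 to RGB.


A7 → 167 (R)
F6 → 246 (G)
16 → 22 (B)
= RGB(167, 246, 22)


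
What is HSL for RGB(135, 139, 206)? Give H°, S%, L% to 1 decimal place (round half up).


Normalize: R'=135/255≈0.5294, G'=139/255≈0.5451, B'=206/255≈0.8078
Max=206/255, Min=135/255, Δ=Max-Min=71/255
L = (Max+Min)/2 = (206+135)/510 = 341/510 = 0.66862… → L = 66.9%
L > 0.5 → S = Δ/(2-Max-Min) = 71/(510-206-135) = 71/169 = 0.42011… → S = 42.0%
(the 1/255 factors cancel in S and H, so raw channel differences can be used)
Max is B' → H = 60 × ((R-G)/Δ + 4) = 60 × ((135-139)/71 + 4)
  -4/71 + 4 = -0.0563… + 4 = 3.9436…
  H = 60 × 3.9436… = 236.619…° → H = 236.6°
= HSL(236.6°, 42.0%, 66.9%)


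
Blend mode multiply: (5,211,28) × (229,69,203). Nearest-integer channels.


Multiply: C = A×B/255, rounded to nearest integer
R: 5×229/255 = 1145/255 ≈ 4.490 → 4
G: 211×69/255 = 14559/255 ≈ 57.094 → 57
B: 28×203/255 = 5684/255 ≈ 22.290 → 22
= RGB(4, 57, 22)


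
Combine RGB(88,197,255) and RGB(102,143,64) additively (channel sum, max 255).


Additive: each channel = min(255, C₁+C₂)
R: 88+102 = 190 → 190
G: 197+143 = 340 → 255
B: 255+64 = 319 → 255
= RGB(190, 255, 255)


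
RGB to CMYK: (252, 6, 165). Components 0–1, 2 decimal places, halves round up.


R'=252/255≈0.9882, G'=6/255≈0.0235, B'=165/255≈0.6471
K = 1 - max(R',G',B') = 1 - 252/255 = 3/255 = 0.01176… → 0.01
(1-R'-K)/(1-K) simplifies to (max-R)/max with max = 252:
C = (252-252)/252 = 0/252 = 0 → 0.00
M = (252-6)/252 = 246/252 = 0.97619… → 0.98
Y = (252-165)/252 = 87/252 = 0.34523… → 0.35
= CMYK(0.00, 0.98, 0.35, 0.01)


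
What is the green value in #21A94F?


Color: #21A94F
R = 21 = 33
G = A9 = 169
B = 4F = 79
Green = 169


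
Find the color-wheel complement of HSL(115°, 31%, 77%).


Complement = opposite side of color wheel = hue + 180°
H' = (115 + 180) mod 360 = 295°
S and L unchanged.
= HSL(295°, 31%, 77%)


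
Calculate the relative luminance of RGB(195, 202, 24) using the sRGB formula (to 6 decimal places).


Linearize each channel (sRGB transfer function): c = v/255; c_lin = c/12.92 if c ≤ 0.04045, else ((c+0.055)/1.055)^2.4
  R: 195/255 ≈ 0.764706 > 0.04045 → ((0.764706+0.055)/1.055)^2.4 ≈ 0.545724
  G: 202/255 ≈ 0.792157 > 0.04045 → ((0.792157+0.055)/1.055)^2.4 ≈ 0.590619
  B: 24/255 ≈ 0.094118 > 0.04045 → ((0.094118+0.055)/1.055)^2.4 ≈ 0.009134
R_lin = 0.545724, G_lin = 0.590619, B_lin = 0.009134
L = 0.2126×R + 0.7152×G + 0.0722×B
L = 0.2126×0.545724 + 0.7152×0.590619 + 0.0722×0.009134
L ≈ 0.539091


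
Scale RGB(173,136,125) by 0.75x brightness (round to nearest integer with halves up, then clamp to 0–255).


Multiply each channel by 0.75, round half up, clamp to [0, 255]
R: 173×0.75 = 129.75 → round → 130
G: 136×0.75 = 102
B: 125×0.75 = 93.75 → round → 94
= RGB(130, 102, 94)


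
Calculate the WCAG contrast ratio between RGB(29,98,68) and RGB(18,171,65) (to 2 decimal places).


Linearize each sRGB channel c=v/255: c/12.92 if c ≤ 0.04045 else ((c+0.055)/1.055)^2.4
L = 0.2126×R_lin + 0.7152×G_lin + 0.0722×B_lin
Color 1 (29,98,68):
  R=29: 29/255≈0.1137 > 0.04045 → ((0.1137+0.055)/1.055)^2.4 ≈ 0.01229
  G=98: 98/255≈0.3843 > 0.04045 → ((0.3843+0.055)/1.055)^2.4 ≈ 0.12214
  B=68: 68/255≈0.2667 > 0.04045 → ((0.2667+0.055)/1.055)^2.4 ≈ 0.05781
  L1 = 0.2126×0.01229 + 0.7152×0.12214 + 0.0722×0.05781 ≈ 0.09414
Color 2 (18,171,65):
  R=18: 18/255≈0.0706 > 0.04045 → ((0.0706+0.055)/1.055)^2.4 ≈ 0.00605
  G=171: 171/255≈0.6706 > 0.04045 → ((0.6706+0.055)/1.055)^2.4 ≈ 0.40724
  B=65: 65/255≈0.2549 > 0.04045 → ((0.2549+0.055)/1.055)^2.4 ≈ 0.05286
  L2 = 0.2126×0.00605 + 0.7152×0.40724 + 0.0722×0.05286 ≈ 0.29636
Lighter = 0.29636, Darker = 0.09414
Ratio = (L_lighter + 0.05) / (L_darker + 0.05)
Ratio = (0.29636 + 0.05) / (0.09414 + 0.05) = 0.34636 / 0.14414 ≈ 2.4030
Ratio ≈ 2.40:1


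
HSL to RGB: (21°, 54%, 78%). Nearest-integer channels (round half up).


H=21°, S=0.54, L=0.78
C = (1-|2L-1|)×S = (1-|0.56|)×0.54 = 0.2376
H' = H/60 = 21/60 ≈ 0.3500; X = C×(1-|H' mod 2 - 1|) = 0.08316
m = L - C/2 = 0.78 - 0.1188 = 0.6612
Sector ⌊H'⌋ = 0 → (R',G',B') = (0.2376, 0.08316, 0.0)
RGB = ((R'+m)×255, (G'+m)×255, (B'+m)×255) = (229.194, 189.8118, 168.606)
Round half up → RGB(229, 190, 169)


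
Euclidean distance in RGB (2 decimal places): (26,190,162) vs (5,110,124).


d = √[(R₁-R₂)² + (G₁-G₂)² + (B₁-B₂)²]
d = √[(26-5)² + (190-110)² + (162-124)²]
d = √[441 + 6400 + 1444]
d = √8285
d ≈ 91.02


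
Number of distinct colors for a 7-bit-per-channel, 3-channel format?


Total bits = 7 bits/channel × 3 channels = 21 bits
Distinct colors = 2^21
= 2,097,152 colors


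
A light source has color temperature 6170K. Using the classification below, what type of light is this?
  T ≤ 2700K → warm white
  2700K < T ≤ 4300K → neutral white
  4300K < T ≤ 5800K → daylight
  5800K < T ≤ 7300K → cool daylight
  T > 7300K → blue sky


Temperature: 6170K
5800K < 6170K ≤ 7300K → cool daylight
Classification: cool daylight


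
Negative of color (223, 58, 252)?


Invert: (255-R, 255-G, 255-B)
R: 255-223 = 32
G: 255-58 = 197
B: 255-252 = 3
= RGB(32, 197, 3)
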